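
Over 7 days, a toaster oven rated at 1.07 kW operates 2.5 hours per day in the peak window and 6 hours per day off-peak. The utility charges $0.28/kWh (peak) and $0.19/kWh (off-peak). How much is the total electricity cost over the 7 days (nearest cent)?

$13.78

Peak energy = 1.07 kW × 2.5 h × 7 = 18.725 kWh
Off-peak energy = 1.07 kW × 6 h × 7 = 44.94 kWh
Cost = 18.725 × $0.28 + 44.94 × $0.19 = $5.243 + $8.5386 = $13.78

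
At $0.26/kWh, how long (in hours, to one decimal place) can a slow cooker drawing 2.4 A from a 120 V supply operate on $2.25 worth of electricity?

Power = 2.4 A × 120 V = 288 W = 0.288 kW
Energy available = $2.25 ÷ $0.26/kWh = 8.6538 kWh
Hours = 8.6538 kWh ÷ 0.288 kW = 30.0 h

30.0 h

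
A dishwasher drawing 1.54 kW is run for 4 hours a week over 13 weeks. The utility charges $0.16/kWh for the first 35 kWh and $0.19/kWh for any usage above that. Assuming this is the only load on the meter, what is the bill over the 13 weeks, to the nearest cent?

$14.17

Runtime = 4 h/week × 13 weeks = 52 h
Energy = 1.54 kW × 52 h = 80.08 kWh
Tier 1 (0–35 kWh): 35 × $0.16 = $5.6
Above 35 kWh: 45.08 × $0.19 = $8.5652
Bill = $14.17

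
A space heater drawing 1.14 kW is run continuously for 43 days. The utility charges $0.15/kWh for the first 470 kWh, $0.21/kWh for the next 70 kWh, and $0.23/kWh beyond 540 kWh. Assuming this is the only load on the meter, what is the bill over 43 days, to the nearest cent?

$231.59

Runtime = 24 h × 43 = 1032 h
Energy = 1.14 kW × 1032 h = 1176.48 kWh
Tier 1 (0–470 kWh): 470 × $0.15 = $70.5
Tier 2 (470–540 kWh): 70 × $0.21 = $14.7
Above 540 kWh: 636.48 × $0.23 = $146.3904
Bill = $231.59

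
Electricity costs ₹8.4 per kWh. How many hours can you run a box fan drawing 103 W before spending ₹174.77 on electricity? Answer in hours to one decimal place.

Energy available = ₹174.77 ÷ ₹8.4/kWh = 20.806 kWh
Hours = 20.806 kWh ÷ 0.103 kW = 202.0 h

202.0 h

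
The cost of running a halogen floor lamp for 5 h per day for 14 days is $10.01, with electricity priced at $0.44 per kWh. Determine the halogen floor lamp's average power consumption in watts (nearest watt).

325 W

Energy = $10.01 ÷ $0.44/kWh = 22.75 kWh
Runtime = 5 h/day × 14 days = 70 h
Power = 22.75 kWh ÷ 70 h = 0.325 kW = 325 W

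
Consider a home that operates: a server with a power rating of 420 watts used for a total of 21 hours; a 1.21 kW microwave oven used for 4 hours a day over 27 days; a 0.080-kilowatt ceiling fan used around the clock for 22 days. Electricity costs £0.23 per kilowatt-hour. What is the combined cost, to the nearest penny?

£41.80

server: 0.42 kW × 21 h = 8.82 kWh
microwave oven: Runtime = 4 h/day × 27 days = 108 h
microwave oven: 1.21 kW × 108 h = 130.68 kWh
ceiling fan: Runtime = 24 h × 22 = 528 h
ceiling fan: 0.08 kW × 528 h = 42.24 kWh
Total energy = 181.74 kWh
Cost = 181.74 × £0.23 = £41.80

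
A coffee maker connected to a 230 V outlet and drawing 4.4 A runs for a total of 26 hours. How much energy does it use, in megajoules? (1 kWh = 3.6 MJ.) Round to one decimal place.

Power = 4.4 A × 230 V = 1012 W = 1.012 kW
Energy = 1.012 kW × 26 h = 26.312 kWh
= 26.312 × 3.6 MJ = 94.7 MJ

94.7 MJ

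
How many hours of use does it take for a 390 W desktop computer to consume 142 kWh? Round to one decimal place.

Hours = 142 kWh ÷ 0.39 kW = 364.1 h

364.1 h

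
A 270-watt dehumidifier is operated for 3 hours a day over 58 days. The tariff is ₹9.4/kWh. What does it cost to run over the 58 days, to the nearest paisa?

₹441.61

Runtime = 3 h/day × 58 days = 174 h
Energy = 0.27 kW × 174 h = 46.98 kWh
Cost = 46.98 kWh × ₹9.4/kWh = ₹441.61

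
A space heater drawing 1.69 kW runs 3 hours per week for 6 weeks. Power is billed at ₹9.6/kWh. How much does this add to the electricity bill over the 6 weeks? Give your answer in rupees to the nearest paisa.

Runtime = 3 h/week × 6 weeks = 18 h
Energy = 1.69 kW × 18 h = 30.42 kWh
Cost = 30.42 kWh × ₹9.6/kWh = ₹292.03

₹292.03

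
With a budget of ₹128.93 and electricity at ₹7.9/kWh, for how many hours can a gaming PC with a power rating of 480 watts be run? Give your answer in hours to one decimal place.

Energy available = ₹128.93 ÷ ₹7.9/kWh = 16.3203 kWh
Hours = 16.3203 kWh ÷ 0.48 kW = 34.0 h

34.0 h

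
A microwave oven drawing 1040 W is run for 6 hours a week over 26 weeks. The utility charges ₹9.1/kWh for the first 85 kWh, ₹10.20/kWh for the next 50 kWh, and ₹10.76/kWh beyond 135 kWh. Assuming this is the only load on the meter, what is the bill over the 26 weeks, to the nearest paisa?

Runtime = 6 h/week × 26 weeks = 156 h
Energy = 1.04 kW × 156 h = 162.24 kWh
Tier 1 (0–85 kWh): 85 × ₹9.1 = ₹773.5
Tier 2 (85–135 kWh): 50 × ₹10.20 = ₹510
Above 135 kWh: 27.24 × ₹10.76 = ₹293.1024
Bill = ₹1576.60

₹1576.60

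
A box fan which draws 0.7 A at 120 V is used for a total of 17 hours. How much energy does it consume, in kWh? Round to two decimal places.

Power = 0.7 A × 120 V = 84 W = 0.084 kW
Energy = 0.084 kW × 17 h = 1.428 kWh ≈ 1.43 kWh

1.43 kWh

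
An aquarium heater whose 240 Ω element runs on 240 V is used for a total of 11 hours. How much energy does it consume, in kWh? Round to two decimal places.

2.64 kWh

Power = V²/R = 240²/240 = 240 W = 0.24 kW
Energy = 0.24 kW × 11 h = 2.64 kWh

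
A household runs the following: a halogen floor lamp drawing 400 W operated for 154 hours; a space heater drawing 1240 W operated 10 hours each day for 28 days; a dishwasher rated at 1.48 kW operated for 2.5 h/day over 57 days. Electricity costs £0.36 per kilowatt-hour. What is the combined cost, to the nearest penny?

£223.09

halogen floor lamp: 0.4 kW × 154 h = 61.6 kWh
space heater: Runtime = 10 h/day × 28 days = 280 h
space heater: 1.24 kW × 280 h = 347.2 kWh
dishwasher: Runtime = 2.5 h/day × 57 days = 142.5 h
dishwasher: 1.48 kW × 142.5 h = 210.9 kWh
Total energy = 619.7 kWh
Cost = 619.7 × £0.36 = £223.09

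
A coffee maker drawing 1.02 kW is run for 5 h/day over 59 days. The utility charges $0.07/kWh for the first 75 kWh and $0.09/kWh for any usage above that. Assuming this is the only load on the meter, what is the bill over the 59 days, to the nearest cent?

$25.58

Runtime = 5 h/day × 59 days = 295 h
Energy = 1.02 kW × 295 h = 300.9 kWh
Tier 1 (0–75 kWh): 75 × $0.07 = $5.25
Above 75 kWh: 225.9 × $0.09 = $20.331
Bill = $25.58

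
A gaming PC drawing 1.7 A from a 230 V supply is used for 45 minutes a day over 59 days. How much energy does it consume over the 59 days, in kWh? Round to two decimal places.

Power = 1.7 A × 230 V = 391 W = 0.391 kW
Runtime = 45 min × 59 = 2655 min = 44.25 h
Energy = 0.391 kW × 44.25 h = 17.30175 kWh ≈ 17.30 kWh

17.30 kWh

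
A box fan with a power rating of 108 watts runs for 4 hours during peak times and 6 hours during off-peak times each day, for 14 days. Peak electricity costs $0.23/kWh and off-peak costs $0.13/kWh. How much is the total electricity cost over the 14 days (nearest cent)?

$2.57

Peak energy = 0.108 kW × 4 h × 14 = 6.048 kWh
Off-peak energy = 0.108 kW × 6 h × 14 = 9.072 kWh
Cost = 6.048 × $0.23 + 9.072 × $0.13 = $1.39104 + $1.17936 = $2.57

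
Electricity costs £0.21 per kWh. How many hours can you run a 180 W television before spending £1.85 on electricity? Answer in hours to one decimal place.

48.9 h

Energy available = £1.85 ÷ £0.21/kWh = 8.8095 kWh
Hours = 8.8095 kWh ÷ 0.18 kW = 48.9 h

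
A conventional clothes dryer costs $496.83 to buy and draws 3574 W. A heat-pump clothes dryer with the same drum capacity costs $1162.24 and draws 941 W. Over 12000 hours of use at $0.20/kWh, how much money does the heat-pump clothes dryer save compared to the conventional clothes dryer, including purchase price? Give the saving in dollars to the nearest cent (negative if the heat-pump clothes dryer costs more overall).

conventional clothes dryer: $496.83 + (3574/1000) kW × 12000 h × $0.20 = $496.83 + $8577.6 = $9074.43
heat-pump clothes dryer: $1162.24 + (941/1000) kW × 12000 h × $0.20 = $1162.24 + $2258.4 = $3420.64
Saving = $9074.43 − $3420.64 = $5653.79

$5653.79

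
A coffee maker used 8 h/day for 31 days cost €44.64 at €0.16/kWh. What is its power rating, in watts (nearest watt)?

Energy = €44.64 ÷ €0.16/kWh = 279 kWh
Runtime = 8 h/day × 31 days = 248 h
Power = 279 kWh ÷ 248 h = 1.125 kW = 1125 W

1125 W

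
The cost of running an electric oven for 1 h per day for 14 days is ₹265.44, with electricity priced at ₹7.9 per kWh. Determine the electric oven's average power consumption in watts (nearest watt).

2400 W

Energy = ₹265.44 ÷ ₹7.9/kWh = 33.6 kWh
Runtime = 1 h/day × 14 days = 14 h
Power = 33.6 kWh ÷ 14 h = 2.4 kW = 2400 W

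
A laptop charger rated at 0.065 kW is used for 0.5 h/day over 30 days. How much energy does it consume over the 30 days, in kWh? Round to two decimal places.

Runtime = 0.5 h/day × 30 days = 15 h
Energy = 0.065 kW × 15 h = 0.975 kWh ≈ 0.98 kWh

0.98 kWh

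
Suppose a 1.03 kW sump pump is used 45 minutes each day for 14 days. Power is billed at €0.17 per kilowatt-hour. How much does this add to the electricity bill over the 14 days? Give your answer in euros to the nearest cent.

€1.84

Runtime = 45 min × 14 = 630 min = 10.5 h
Energy = 1.03 kW × 10.5 h = 10.815 kWh
Cost = 10.815 kWh × €0.17/kWh = €1.84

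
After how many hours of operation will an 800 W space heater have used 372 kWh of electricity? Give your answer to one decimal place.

Hours = 372 kWh ÷ 0.8 kW = 465.0 h

465.0 h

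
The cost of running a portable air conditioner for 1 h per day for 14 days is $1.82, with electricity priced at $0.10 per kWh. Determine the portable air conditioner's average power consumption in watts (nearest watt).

Energy = $1.82 ÷ $0.10/kWh = 18.2 kWh
Runtime = 1 h/day × 14 days = 14 h
Power = 18.2 kWh ÷ 14 h = 1.3 kW = 1300 W

1300 W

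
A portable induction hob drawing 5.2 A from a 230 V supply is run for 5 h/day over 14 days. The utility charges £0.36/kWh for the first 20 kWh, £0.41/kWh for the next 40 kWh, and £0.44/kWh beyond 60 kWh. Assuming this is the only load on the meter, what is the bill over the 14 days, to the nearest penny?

£34.04

Power = 5.2 A × 230 V = 1196 W = 1.196 kW
Runtime = 5 h/day × 14 days = 70 h
Energy = 1.196 kW × 70 h = 83.72 kWh
Tier 1 (0–20 kWh): 20 × £0.36 = £7.2
Tier 2 (20–60 kWh): 40 × £0.41 = £16.4
Above 60 kWh: 23.72 × £0.44 = £10.4368
Bill = £34.04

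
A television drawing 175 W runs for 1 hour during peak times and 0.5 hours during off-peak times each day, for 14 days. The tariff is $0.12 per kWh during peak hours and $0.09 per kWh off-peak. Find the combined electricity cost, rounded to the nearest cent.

$0.40

Peak energy = 0.175 kW × 1 h × 14 = 2.45 kWh
Off-peak energy = 0.175 kW × 0.5 h × 14 = 1.225 kWh
Cost = 2.45 × $0.12 + 1.225 × $0.09 = $0.294 + $0.11025 = $0.40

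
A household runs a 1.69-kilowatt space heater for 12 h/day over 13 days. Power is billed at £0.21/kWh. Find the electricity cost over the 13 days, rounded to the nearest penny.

Runtime = 12 h/day × 13 days = 156 h
Energy = 1.69 kW × 156 h = 263.64 kWh
Cost = 263.64 kWh × £0.21/kWh = £55.36

£55.36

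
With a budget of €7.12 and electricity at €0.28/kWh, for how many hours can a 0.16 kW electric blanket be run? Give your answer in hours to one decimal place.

158.9 h

Energy available = €7.12 ÷ €0.28/kWh = 25.4286 kWh
Hours = 25.4286 kWh ÷ 0.16 kW = 158.9 h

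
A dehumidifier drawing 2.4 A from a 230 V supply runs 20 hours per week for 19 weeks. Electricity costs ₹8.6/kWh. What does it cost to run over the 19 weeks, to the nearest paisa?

₹1803.94

Power = 2.4 A × 230 V = 552 W = 0.552 kW
Runtime = 20 h/week × 19 weeks = 380 h
Energy = 0.552 kW × 380 h = 209.76 kWh
Cost = 209.76 kWh × ₹8.6/kWh = ₹1803.94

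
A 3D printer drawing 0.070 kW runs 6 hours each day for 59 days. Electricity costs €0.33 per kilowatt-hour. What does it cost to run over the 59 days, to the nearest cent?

€8.18

Runtime = 6 h/day × 59 days = 354 h
Energy = 0.07 kW × 354 h = 24.78 kWh
Cost = 24.78 kWh × €0.33/kWh = €8.18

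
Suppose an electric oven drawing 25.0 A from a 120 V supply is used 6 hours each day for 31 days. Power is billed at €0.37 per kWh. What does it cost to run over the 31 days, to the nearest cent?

Power = 25.0 A × 120 V = 3000 W = 3 kW
Runtime = 6 h/day × 31 days = 186 h
Energy = 3 kW × 186 h = 558 kWh
Cost = 558 kWh × €0.37/kWh = €206.46

€206.46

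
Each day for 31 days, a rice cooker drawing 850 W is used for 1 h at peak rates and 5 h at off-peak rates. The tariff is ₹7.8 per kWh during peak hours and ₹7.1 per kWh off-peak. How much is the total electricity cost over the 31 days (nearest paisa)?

₹1140.96

Peak energy = 0.85 kW × 1 h × 31 = 26.35 kWh
Off-peak energy = 0.85 kW × 5 h × 31 = 131.75 kWh
Cost = 26.35 × ₹7.8 + 131.75 × ₹7.1 = ₹205.53 + ₹935.425 = ₹1140.96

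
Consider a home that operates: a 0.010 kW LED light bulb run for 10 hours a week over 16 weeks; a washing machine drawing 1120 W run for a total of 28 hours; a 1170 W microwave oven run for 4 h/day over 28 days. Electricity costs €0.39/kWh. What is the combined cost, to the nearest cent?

€63.96

LED light bulb: Runtime = 10 h/week × 16 weeks = 160 h
LED light bulb: 0.01 kW × 160 h = 1.6 kWh
washing machine: 1.12 kW × 28 h = 31.36 kWh
microwave oven: Runtime = 4 h/day × 28 days = 112 h
microwave oven: 1.17 kW × 112 h = 131.04 kWh
Total energy = 164 kWh
Cost = 164 × €0.39 = €63.96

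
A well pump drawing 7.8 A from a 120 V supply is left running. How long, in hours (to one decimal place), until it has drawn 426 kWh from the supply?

455.1 h

Power = 7.8 A × 120 V = 936 W = 0.936 kW
Hours = 426 kWh ÷ 0.936 kW = 455.1 h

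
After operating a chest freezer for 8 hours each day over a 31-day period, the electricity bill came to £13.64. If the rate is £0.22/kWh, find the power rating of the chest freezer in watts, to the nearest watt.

Energy = £13.64 ÷ £0.22/kWh = 62 kWh
Runtime = 8 h/day × 31 days = 248 h
Power = 62 kWh ÷ 248 h = 0.25 kW = 250 W

250 W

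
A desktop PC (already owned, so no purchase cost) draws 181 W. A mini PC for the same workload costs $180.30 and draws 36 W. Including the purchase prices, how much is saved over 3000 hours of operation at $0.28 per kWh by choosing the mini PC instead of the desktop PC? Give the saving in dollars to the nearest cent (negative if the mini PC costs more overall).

-$58.50

desktop PC: $0.00 + (181/1000) kW × 3000 h × $0.28 = $0.00 + $152.04 = $152.04
mini PC: $180.30 + (36/1000) kW × 3000 h × $0.28 = $180.30 + $30.24 = $210.54
Saving = $152.04 − $210.54 = −$58.5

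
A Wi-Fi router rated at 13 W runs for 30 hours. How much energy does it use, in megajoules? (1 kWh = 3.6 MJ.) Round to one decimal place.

Energy = 0.013 kW × 30 h = 0.39 kWh
= 0.39 × 3.6 MJ = 1.4 MJ

1.4 MJ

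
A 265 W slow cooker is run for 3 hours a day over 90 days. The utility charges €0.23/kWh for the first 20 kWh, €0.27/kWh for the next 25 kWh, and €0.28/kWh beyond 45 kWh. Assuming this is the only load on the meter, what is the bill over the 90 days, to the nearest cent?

€18.78

Runtime = 3 h/day × 90 days = 270 h
Energy = 0.265 kW × 270 h = 71.55 kWh
Tier 1 (0–20 kWh): 20 × €0.23 = €4.6
Tier 2 (20–45 kWh): 25 × €0.27 = €6.75
Above 45 kWh: 26.55 × €0.28 = €7.434
Bill = €18.78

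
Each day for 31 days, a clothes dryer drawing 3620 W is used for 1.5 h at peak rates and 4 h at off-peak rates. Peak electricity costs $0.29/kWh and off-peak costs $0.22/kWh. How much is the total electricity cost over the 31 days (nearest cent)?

Peak energy = 3.62 kW × 1.5 h × 31 = 168.33 kWh
Off-peak energy = 3.62 kW × 4 h × 31 = 448.88 kWh
Cost = 168.33 × $0.29 + 448.88 × $0.22 = $48.8157 + $98.7536 = $147.57

$147.57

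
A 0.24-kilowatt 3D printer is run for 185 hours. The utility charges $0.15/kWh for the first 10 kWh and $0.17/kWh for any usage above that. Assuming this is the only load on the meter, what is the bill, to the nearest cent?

$7.35

Energy = 0.24 kW × 185 h = 44.4 kWh
Tier 1 (0–10 kWh): 10 × $0.15 = $1.5
Above 10 kWh: 34.4 × $0.17 = $5.848
Bill = $7.35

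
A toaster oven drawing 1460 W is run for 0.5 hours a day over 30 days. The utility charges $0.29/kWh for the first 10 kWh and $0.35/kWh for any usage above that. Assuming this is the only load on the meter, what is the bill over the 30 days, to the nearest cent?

$7.07

Runtime = 0.5 h/day × 30 days = 15 h
Energy = 1.46 kW × 15 h = 21.9 kWh
Tier 1 (0–10 kWh): 10 × $0.29 = $2.9
Above 10 kWh: 11.9 × $0.35 = $4.165
Bill = $7.07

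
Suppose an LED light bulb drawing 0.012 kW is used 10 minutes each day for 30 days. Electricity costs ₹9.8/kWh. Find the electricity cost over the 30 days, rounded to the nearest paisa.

Runtime = 10 min × 30 = 300 min = 5 h
Energy = 0.012 kW × 5 h = 0.06 kWh
Cost = 0.06 kWh × ₹9.8/kWh = ₹0.59

₹0.59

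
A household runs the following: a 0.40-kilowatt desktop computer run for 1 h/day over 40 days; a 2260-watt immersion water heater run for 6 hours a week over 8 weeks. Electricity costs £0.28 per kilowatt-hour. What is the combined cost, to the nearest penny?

desktop computer: Runtime = 1 h/day × 40 days = 40 h
desktop computer: 0.4 kW × 40 h = 16 kWh
immersion water heater: Runtime = 6 h/week × 8 weeks = 48 h
immersion water heater: 2.26 kW × 48 h = 108.48 kWh
Total energy = 124.48 kWh
Cost = 124.48 × £0.28 = £34.85

£34.85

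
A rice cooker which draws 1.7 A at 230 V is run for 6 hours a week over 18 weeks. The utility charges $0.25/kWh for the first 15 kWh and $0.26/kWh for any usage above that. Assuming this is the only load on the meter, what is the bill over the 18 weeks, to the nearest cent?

Power = 1.7 A × 230 V = 391 W = 0.391 kW
Runtime = 6 h/week × 18 weeks = 108 h
Energy = 0.391 kW × 108 h = 42.228 kWh
Tier 1 (0–15 kWh): 15 × $0.25 = $3.75
Above 15 kWh: 27.228 × $0.26 = $7.07928
Bill = $10.83

$10.83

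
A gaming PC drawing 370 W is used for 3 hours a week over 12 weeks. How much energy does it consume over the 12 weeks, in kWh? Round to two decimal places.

Runtime = 3 h/week × 12 weeks = 36 h
Energy = 0.37 kW × 36 h = 13.32 kWh

13.32 kWh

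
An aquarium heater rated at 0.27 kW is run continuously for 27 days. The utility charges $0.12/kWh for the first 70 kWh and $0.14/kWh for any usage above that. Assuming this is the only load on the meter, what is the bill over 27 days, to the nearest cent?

Runtime = 24 h × 27 = 648 h
Energy = 0.27 kW × 648 h = 174.96 kWh
Tier 1 (0–70 kWh): 70 × $0.12 = $8.4
Above 70 kWh: 104.96 × $0.14 = $14.6944
Bill = $23.09

$23.09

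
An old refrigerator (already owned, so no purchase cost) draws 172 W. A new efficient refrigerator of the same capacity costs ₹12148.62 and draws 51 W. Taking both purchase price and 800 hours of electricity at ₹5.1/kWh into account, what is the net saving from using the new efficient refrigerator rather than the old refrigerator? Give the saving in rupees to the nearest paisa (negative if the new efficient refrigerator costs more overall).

old refrigerator: ₹0.00 + (172/1000) kW × 800 h × ₹5.1 = ₹0.00 + ₹701.76 = ₹701.76
new efficient refrigerator: ₹12148.62 + (51/1000) kW × 800 h × ₹5.1 = ₹12148.62 + ₹208.08 = ₹12356.7
Saving = ₹701.76 − ₹12356.7 = −₹11654.94

-₹11654.94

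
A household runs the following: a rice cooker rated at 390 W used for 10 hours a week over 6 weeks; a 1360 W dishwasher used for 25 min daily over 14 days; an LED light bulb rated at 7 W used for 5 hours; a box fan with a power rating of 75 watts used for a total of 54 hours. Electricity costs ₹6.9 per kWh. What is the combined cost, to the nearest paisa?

₹244.39

rice cooker: Runtime = 10 h/week × 6 weeks = 60 h
rice cooker: 0.39 kW × 60 h = 23.4 kWh
dishwasher: Runtime = 25 min × 14 = 350 min = 5.833333… h
dishwasher: 1.36 kW × 5.833333… h = 7.933333… kWh
LED light bulb: 0.007 kW × 5 h = 0.035 kWh
box fan: 0.075 kW × 54 h = 4.05 kWh
Total energy = 35.418333… kWh
Cost = 35.418333… × ₹6.9 = ₹244.39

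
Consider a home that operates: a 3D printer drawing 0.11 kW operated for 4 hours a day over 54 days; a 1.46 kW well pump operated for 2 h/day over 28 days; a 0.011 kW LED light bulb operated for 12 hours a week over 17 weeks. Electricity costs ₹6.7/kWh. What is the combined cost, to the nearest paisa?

3D printer: Runtime = 4 h/day × 54 days = 216 h
3D printer: 0.11 kW × 216 h = 23.76 kWh
well pump: Runtime = 2 h/day × 28 days = 56 h
well pump: 1.46 kW × 56 h = 81.76 kWh
LED light bulb: Runtime = 12 h/week × 17 weeks = 204 h
LED light bulb: 0.011 kW × 204 h = 2.244 kWh
Total energy = 107.764 kWh
Cost = 107.764 × ₹6.7 = ₹722.02

₹722.02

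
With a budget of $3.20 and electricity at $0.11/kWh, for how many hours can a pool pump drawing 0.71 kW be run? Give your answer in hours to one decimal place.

41.0 h

Energy available = $3.20 ÷ $0.11/kWh = 29.0909 kWh
Hours = 29.0909 kWh ÷ 0.71 kW = 41.0 h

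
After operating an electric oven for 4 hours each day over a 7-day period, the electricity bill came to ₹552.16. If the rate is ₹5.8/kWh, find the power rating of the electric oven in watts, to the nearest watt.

3400 W

Energy = ₹552.16 ÷ ₹5.8/kWh = 95.2 kWh
Runtime = 4 h/day × 7 days = 28 h
Power = 95.2 kWh ÷ 28 h = 3.4 kW = 3400 W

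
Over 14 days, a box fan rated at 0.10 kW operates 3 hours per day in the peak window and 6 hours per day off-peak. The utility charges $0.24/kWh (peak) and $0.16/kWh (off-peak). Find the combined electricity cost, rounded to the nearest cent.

$2.35

Peak energy = 0.1 kW × 3 h × 14 = 4.2 kWh
Off-peak energy = 0.1 kW × 6 h × 14 = 8.4 kWh
Cost = 4.2 × $0.24 + 8.4 × $0.16 = $1.008 + $1.344 = $2.35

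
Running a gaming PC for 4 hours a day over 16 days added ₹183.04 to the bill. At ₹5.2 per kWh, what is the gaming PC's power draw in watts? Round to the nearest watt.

Energy = ₹183.04 ÷ ₹5.2/kWh = 35.2 kWh
Runtime = 4 h/day × 16 days = 64 h
Power = 35.2 kWh ÷ 64 h = 0.55 kW = 550 W

550 W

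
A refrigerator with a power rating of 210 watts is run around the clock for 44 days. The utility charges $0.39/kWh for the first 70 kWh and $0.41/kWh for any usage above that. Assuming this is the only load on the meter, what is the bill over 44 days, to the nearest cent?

Runtime = 24 h × 44 = 1056 h
Energy = 0.21 kW × 1056 h = 221.76 kWh
Tier 1 (0–70 kWh): 70 × $0.39 = $27.3
Above 70 kWh: 151.76 × $0.41 = $62.2216
Bill = $89.52

$89.52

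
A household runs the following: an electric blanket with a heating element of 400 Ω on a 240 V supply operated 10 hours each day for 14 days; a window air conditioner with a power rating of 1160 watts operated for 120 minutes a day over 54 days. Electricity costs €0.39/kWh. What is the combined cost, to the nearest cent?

electric blanket: Power = V²/R = 240²/400 = 144 W = 0.144 kW
electric blanket: Runtime = 10 h/day × 14 days = 140 h
electric blanket: 0.144 kW × 140 h = 20.16 kWh
window air conditioner: Runtime = 120 min × 54 = 6480 min = 108 h
window air conditioner: 1.16 kW × 108 h = 125.28 kWh
Total energy = 145.44 kWh
Cost = 145.44 × €0.39 = €56.72

€56.72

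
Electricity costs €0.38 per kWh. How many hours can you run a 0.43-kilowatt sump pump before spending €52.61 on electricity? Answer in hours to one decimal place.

322.0 h

Energy available = €52.61 ÷ €0.38/kWh = 138.4474 kWh
Hours = 138.4474 kWh ÷ 0.43 kW = 322.0 h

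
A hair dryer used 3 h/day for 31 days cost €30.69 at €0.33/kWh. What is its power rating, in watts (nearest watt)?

1000 W

Energy = €30.69 ÷ €0.33/kWh = 93 kWh
Runtime = 3 h/day × 31 days = 93 h
Power = 93 kWh ÷ 93 h = 1 kW = 1000 W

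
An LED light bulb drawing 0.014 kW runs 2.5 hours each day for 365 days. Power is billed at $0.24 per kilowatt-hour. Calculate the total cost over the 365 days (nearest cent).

$3.07

Runtime = 2.5 h/day × 365 days = 912.5 h
Energy = 0.014 kW × 912.5 h = 12.775 kWh
Cost = 12.775 kWh × $0.24/kWh = $3.07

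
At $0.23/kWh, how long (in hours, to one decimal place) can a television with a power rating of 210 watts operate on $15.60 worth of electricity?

323.0 h

Energy available = $15.60 ÷ $0.23/kWh = 67.8261 kWh
Hours = 67.8261 kWh ÷ 0.21 kW = 323.0 h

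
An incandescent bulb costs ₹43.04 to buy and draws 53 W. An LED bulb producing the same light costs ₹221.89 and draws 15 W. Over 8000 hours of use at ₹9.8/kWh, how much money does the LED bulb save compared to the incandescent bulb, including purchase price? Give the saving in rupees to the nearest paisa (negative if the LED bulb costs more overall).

₹2800.35

incandescent bulb: ₹43.04 + (53/1000) kW × 8000 h × ₹9.8 = ₹43.04 + ₹4155.2 = ₹4198.24
LED bulb: ₹221.89 + (15/1000) kW × 8000 h × ₹9.8 = ₹221.89 + ₹1176 = ₹1397.89
Saving = ₹4198.24 − ₹1397.89 = ₹2800.35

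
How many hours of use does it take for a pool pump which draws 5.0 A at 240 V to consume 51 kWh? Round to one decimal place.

42.5 h

Power = 5.0 A × 240 V = 1200 W = 1.2 kW
Hours = 51 kWh ÷ 1.2 kW = 42.5 h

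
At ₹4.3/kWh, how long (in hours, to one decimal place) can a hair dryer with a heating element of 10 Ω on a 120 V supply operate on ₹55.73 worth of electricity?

Power = V²/R = 120²/10 = 1440 W = 1.44 kW
Energy available = ₹55.73 ÷ ₹4.3/kWh = 12.9605 kWh
Hours = 12.9605 kWh ÷ 1.44 kW = 9.0 h

9.0 h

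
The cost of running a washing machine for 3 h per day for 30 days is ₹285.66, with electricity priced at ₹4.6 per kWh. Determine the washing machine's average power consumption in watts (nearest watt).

690 W

Energy = ₹285.66 ÷ ₹4.6/kWh = 62.1 kWh
Runtime = 3 h/day × 30 days = 90 h
Power = 62.1 kWh ÷ 90 h = 0.69 kW = 690 W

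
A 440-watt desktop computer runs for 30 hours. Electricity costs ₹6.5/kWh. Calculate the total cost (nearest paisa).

Energy = 0.44 kW × 30 h = 13.2 kWh
Cost = 13.2 kWh × ₹6.5/kWh = ₹85.80

₹85.80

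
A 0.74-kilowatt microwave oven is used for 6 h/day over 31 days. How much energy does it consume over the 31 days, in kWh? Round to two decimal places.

137.64 kWh

Runtime = 6 h/day × 31 days = 186 h
Energy = 0.74 kW × 186 h = 137.64 kWh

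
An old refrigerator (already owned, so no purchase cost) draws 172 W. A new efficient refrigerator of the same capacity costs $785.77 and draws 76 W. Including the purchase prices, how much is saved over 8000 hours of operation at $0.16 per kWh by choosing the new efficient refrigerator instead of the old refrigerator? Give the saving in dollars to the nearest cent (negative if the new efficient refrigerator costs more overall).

-$662.89

old refrigerator: $0.00 + (172/1000) kW × 8000 h × $0.16 = $0.00 + $220.16 = $220.16
new efficient refrigerator: $785.77 + (76/1000) kW × 8000 h × $0.16 = $785.77 + $97.28 = $883.05
Saving = $220.16 − $883.05 = −$662.89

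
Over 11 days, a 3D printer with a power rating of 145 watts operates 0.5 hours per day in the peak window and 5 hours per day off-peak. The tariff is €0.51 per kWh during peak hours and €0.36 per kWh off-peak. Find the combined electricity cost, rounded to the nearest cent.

€3.28

Peak energy = 0.145 kW × 0.5 h × 11 = 0.7975 kWh
Off-peak energy = 0.145 kW × 5 h × 11 = 7.975 kWh
Cost = 0.7975 × €0.51 + 7.975 × €0.36 = €0.406725 + €2.871 = €3.28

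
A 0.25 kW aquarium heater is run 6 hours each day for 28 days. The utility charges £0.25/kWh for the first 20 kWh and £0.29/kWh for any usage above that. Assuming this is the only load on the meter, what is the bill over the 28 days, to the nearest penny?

£11.38

Runtime = 6 h/day × 28 days = 168 h
Energy = 0.25 kW × 168 h = 42 kWh
Tier 1 (0–20 kWh): 20 × £0.25 = £5
Above 20 kWh: 22 × £0.29 = £6.38
Bill = £11.38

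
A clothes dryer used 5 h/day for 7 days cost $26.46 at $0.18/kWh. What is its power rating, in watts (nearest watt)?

4200 W

Energy = $26.46 ÷ $0.18/kWh = 147 kWh
Runtime = 5 h/day × 7 days = 35 h
Power = 147 kWh ÷ 35 h = 4.2 kW = 4200 W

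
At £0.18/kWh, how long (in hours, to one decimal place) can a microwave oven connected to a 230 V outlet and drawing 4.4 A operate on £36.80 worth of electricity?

202.0 h

Power = 4.4 A × 230 V = 1012 W = 1.012 kW
Energy available = £36.80 ÷ £0.18/kWh = 204.4444 kWh
Hours = 204.4444 kWh ÷ 1.012 kW = 202.0 h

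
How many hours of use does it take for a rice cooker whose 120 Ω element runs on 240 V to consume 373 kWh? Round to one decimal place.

777.1 h

Power = V²/R = 240²/120 = 480 W = 0.48 kW
Hours = 373 kWh ÷ 0.48 kW = 777.1 h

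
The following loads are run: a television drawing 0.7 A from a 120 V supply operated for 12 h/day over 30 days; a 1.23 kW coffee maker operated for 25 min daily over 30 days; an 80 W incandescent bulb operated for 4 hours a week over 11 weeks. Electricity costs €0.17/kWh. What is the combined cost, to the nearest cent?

€8.35

television: Power = 0.7 A × 120 V = 84 W = 0.084 kW
television: Runtime = 12 h/day × 30 days = 360 h
television: 0.084 kW × 360 h = 30.24 kWh
coffee maker: Runtime = 25 min × 30 = 750 min = 12.5 h
coffee maker: 1.23 kW × 12.5 h = 15.375 kWh
incandescent bulb: Runtime = 4 h/week × 11 weeks = 44 h
incandescent bulb: 0.08 kW × 44 h = 3.52 kWh
Total energy = 49.135 kWh
Cost = 49.135 × €0.17 = €8.35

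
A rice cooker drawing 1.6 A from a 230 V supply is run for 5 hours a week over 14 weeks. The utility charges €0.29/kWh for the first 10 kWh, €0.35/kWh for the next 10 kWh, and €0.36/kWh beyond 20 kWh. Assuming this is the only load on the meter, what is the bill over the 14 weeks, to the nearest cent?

€8.47

Power = 1.6 A × 230 V = 368 W = 0.368 kW
Runtime = 5 h/week × 14 weeks = 70 h
Energy = 0.368 kW × 70 h = 25.76 kWh
Tier 1 (0–10 kWh): 10 × €0.29 = €2.9
Tier 2 (10–20 kWh): 10 × €0.35 = €3.5
Above 20 kWh: 5.76 × €0.36 = €2.0736
Bill = €8.47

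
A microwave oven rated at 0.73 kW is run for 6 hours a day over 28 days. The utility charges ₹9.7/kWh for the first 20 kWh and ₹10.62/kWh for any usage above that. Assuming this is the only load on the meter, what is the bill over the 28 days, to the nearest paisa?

Runtime = 6 h/day × 28 days = 168 h
Energy = 0.73 kW × 168 h = 122.64 kWh
Tier 1 (0–20 kWh): 20 × ₹9.7 = ₹194
Above 20 kWh: 102.64 × ₹10.62 = ₹1090.0368
Bill = ₹1284.04

₹1284.04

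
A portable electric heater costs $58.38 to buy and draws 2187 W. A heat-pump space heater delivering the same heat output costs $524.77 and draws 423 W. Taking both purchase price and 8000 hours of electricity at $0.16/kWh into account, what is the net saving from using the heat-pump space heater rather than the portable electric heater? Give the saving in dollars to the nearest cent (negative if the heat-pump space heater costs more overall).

portable electric heater: $58.38 + (2187/1000) kW × 8000 h × $0.16 = $58.38 + $2799.36 = $2857.74
heat-pump space heater: $524.77 + (423/1000) kW × 8000 h × $0.16 = $524.77 + $541.44 = $1066.21
Saving = $2857.74 − $1066.21 = $1791.53

$1791.53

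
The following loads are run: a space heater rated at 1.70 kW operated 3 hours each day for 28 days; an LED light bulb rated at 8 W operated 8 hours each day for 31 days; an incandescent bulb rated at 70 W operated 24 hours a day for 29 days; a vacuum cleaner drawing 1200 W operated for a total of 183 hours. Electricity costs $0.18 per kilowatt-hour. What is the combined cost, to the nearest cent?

$74.36

space heater: Runtime = 3 h/day × 28 days = 84 h
space heater: 1.7 kW × 84 h = 142.8 kWh
LED light bulb: Runtime = 8 h/day × 31 days = 248 h
LED light bulb: 0.008 kW × 248 h = 1.984 kWh
incandescent bulb: Runtime = 24 h × 29 = 696 h
incandescent bulb: 0.07 kW × 696 h = 48.72 kWh
vacuum cleaner: 1.2 kW × 183 h = 219.6 kWh
Total energy = 413.104 kWh
Cost = 413.104 × $0.18 = $74.36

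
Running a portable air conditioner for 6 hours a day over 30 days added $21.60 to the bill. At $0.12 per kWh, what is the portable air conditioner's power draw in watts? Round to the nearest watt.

1000 W

Energy = $21.60 ÷ $0.12/kWh = 180 kWh
Runtime = 6 h/day × 30 days = 180 h
Power = 180 kWh ÷ 180 h = 1 kW = 1000 W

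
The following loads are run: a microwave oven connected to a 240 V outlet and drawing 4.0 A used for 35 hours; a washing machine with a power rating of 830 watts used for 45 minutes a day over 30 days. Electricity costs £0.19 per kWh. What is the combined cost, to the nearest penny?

£9.93

microwave oven: Power = 4.0 A × 240 V = 960 W = 0.96 kW
microwave oven: 0.96 kW × 35 h = 33.6 kWh
washing machine: Runtime = 45 min × 30 = 1350 min = 22.5 h
washing machine: 0.83 kW × 22.5 h = 18.675 kWh
Total energy = 52.275 kWh
Cost = 52.275 × £0.19 = £9.93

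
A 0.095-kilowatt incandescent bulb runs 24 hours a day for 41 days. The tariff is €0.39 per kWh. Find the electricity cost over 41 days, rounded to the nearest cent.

€36.46

Runtime = 24 h × 41 = 984 h
Energy = 0.095 kW × 984 h = 93.48 kWh
Cost = 93.48 kWh × €0.39/kWh = €36.46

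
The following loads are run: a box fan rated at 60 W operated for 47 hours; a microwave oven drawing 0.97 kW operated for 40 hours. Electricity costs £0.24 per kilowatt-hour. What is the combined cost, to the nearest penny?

box fan: 0.06 kW × 47 h = 2.82 kWh
microwave oven: 0.97 kW × 40 h = 38.8 kWh
Total energy = 41.62 kWh
Cost = 41.62 × £0.24 = £9.99

£9.99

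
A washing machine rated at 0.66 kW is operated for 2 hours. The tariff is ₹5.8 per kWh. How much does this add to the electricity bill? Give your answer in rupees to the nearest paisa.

₹7.66

Energy = 0.66 kW × 2 h = 1.32 kWh
Cost = 1.32 kWh × ₹5.8/kWh = ₹7.66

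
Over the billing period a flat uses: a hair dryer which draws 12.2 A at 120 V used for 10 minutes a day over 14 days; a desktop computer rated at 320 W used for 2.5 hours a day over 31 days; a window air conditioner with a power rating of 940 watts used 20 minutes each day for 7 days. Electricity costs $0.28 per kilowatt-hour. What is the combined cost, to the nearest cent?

hair dryer: Power = 12.2 A × 120 V = 1464 W = 1.464 kW
hair dryer: Runtime = 10 min × 14 = 140 min = 2.333333… h
hair dryer: 1.464 kW × 2.333333… h = 3.416 kWh
desktop computer: Runtime = 2.5 h/day × 31 days = 77.5 h
desktop computer: 0.32 kW × 77.5 h = 24.8 kWh
window air conditioner: Runtime = 20 min × 7 = 140 min = 2.333333… h
window air conditioner: 0.94 kW × 2.333333… h = 2.193333… kWh
Total energy = 30.409333… kWh
Cost = 30.409333… × $0.28 = $8.51

$8.51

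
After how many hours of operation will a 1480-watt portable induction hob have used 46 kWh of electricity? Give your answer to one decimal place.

Hours = 46 kWh ÷ 1.48 kW = 31.1 h

31.1 h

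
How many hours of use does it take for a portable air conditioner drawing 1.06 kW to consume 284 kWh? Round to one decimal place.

267.9 h

Hours = 284 kWh ÷ 1.06 kW = 267.9 h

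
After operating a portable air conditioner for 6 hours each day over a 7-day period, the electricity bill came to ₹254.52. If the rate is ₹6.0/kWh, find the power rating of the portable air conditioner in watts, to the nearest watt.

Energy = ₹254.52 ÷ ₹6.0/kWh = 42.42 kWh
Runtime = 6 h/day × 7 days = 42 h
Power = 42.42 kWh ÷ 42 h = 1.01 kW = 1010 W

1010 W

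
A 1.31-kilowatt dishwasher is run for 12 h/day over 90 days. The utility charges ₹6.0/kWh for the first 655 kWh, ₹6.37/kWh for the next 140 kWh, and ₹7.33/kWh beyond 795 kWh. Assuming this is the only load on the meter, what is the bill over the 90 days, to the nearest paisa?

₹9364.93

Runtime = 12 h/day × 90 days = 1080 h
Energy = 1.31 kW × 1080 h = 1414.8 kWh
Tier 1 (0–655 kWh): 655 × ₹6.0 = ₹3930
Tier 2 (655–795 kWh): 140 × ₹6.37 = ₹891.8
Above 795 kWh: 619.8 × ₹7.33 = ₹4543.134
Bill = ₹9364.93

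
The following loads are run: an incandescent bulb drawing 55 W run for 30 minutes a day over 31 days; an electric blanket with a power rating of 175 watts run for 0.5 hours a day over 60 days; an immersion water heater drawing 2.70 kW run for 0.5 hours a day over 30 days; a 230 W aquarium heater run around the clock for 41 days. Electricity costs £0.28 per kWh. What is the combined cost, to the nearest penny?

£76.42

incandescent bulb: Runtime = 30 min × 31 = 930 min = 15.5 h
incandescent bulb: 0.055 kW × 15.5 h = 0.8525 kWh
electric blanket: Runtime = 0.5 h/day × 60 days = 30 h
electric blanket: 0.175 kW × 30 h = 5.25 kWh
immersion water heater: Runtime = 0.5 h/day × 30 days = 15 h
immersion water heater: 2.7 kW × 15 h = 40.5 kWh
aquarium heater: Runtime = 24 h × 41 = 984 h
aquarium heater: 0.23 kW × 984 h = 226.32 kWh
Total energy = 272.9225 kWh
Cost = 272.9225 × £0.28 = £76.42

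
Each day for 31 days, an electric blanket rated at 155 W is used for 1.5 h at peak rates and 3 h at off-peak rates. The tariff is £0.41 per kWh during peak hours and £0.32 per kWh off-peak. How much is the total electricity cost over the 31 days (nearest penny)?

£7.57

Peak energy = 0.155 kW × 1.5 h × 31 = 7.2075 kWh
Off-peak energy = 0.155 kW × 3 h × 31 = 14.415 kWh
Cost = 7.2075 × £0.41 + 14.415 × £0.32 = £2.955075 + £4.6128 = £7.57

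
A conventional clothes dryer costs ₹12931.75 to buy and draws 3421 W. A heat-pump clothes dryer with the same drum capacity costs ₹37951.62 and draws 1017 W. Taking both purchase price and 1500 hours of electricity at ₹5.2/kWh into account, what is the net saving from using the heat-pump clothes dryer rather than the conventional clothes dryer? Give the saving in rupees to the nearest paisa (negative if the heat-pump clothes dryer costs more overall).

-₹6268.67

conventional clothes dryer: ₹12931.75 + (3421/1000) kW × 1500 h × ₹5.2 = ₹12931.75 + ₹26683.8 = ₹39615.55
heat-pump clothes dryer: ₹37951.62 + (1017/1000) kW × 1500 h × ₹5.2 = ₹37951.62 + ₹7932.6 = ₹45884.22
Saving = ₹39615.55 − ₹45884.22 = −₹6268.67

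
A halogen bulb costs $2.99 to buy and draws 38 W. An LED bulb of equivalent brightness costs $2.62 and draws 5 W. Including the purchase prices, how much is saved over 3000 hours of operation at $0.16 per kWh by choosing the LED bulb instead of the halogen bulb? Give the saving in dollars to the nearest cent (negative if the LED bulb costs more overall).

halogen bulb: $2.99 + (38/1000) kW × 3000 h × $0.16 = $2.99 + $18.24 = $21.23
LED bulb: $2.62 + (5/1000) kW × 3000 h × $0.16 = $2.62 + $2.4 = $5.02
Saving = $21.23 − $5.02 = $16.21

$16.21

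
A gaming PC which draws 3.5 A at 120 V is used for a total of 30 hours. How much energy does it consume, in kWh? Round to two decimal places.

12.60 kWh

Power = 3.5 A × 120 V = 420 W = 0.42 kW
Energy = 0.42 kW × 30 h = 12.6 kWh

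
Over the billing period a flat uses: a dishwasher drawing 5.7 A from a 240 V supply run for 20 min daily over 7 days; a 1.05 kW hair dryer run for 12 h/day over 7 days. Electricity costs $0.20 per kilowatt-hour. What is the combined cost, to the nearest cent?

dishwasher: Power = 5.7 A × 240 V = 1368 W = 1.368 kW
dishwasher: Runtime = 20 min × 7 = 140 min = 2.333333… h
dishwasher: 1.368 kW × 2.333333… h = 3.192 kWh
hair dryer: Runtime = 12 h/day × 7 days = 84 h
hair dryer: 1.05 kW × 84 h = 88.2 kWh
Total energy = 91.392 kWh
Cost = 91.392 × $0.20 = $18.28

$18.28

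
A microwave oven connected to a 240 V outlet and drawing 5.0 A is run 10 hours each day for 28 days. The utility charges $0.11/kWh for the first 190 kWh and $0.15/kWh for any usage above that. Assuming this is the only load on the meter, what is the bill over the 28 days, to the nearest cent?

Power = 5.0 A × 240 V = 1200 W = 1.2 kW
Runtime = 10 h/day × 28 days = 280 h
Energy = 1.2 kW × 280 h = 336 kWh
Tier 1 (0–190 kWh): 190 × $0.11 = $20.9
Above 190 kWh: 146 × $0.15 = $21.9
Bill = $42.80

$42.80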